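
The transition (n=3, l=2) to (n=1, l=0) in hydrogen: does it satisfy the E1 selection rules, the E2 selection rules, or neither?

E2

Δl = 0 − 2 = -2; l_i + l_f = 2.
E1 (Δl = ±1): not satisfied.
E2 (Δl = 0,±2, l_i+l_f ≥ 2): satisfied.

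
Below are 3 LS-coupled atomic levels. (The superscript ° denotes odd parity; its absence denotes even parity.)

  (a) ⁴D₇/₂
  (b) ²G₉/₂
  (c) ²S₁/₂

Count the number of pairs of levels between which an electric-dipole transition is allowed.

(a)–(b): forbidden (parity, ΔS, ΔL).
(a)–(c): forbidden (parity, ΔS, ΔL, ΔJ).
(b)–(c): forbidden (parity, ΔL, ΔJ).
Allowed pairs: 0 of 3.

0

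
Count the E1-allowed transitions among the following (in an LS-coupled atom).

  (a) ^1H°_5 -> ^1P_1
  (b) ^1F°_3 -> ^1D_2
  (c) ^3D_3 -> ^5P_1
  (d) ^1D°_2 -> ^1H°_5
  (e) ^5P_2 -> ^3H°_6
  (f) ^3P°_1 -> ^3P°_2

(a) forbidden (ΔL, ΔJ fail)
(b) allowed
(c) forbidden (parity, ΔS, ΔJ fail)
(d) forbidden (parity, ΔL, ΔJ fail)
(e) forbidden (ΔS, ΔL, ΔJ fail)
(f) forbidden (parity fails)
Total allowed: 1 of 6.

1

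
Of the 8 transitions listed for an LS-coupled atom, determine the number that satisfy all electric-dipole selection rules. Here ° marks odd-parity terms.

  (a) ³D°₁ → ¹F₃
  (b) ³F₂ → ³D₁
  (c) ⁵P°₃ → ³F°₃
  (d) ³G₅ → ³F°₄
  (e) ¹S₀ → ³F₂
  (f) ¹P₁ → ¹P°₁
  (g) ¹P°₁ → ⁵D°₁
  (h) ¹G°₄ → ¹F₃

(a) forbidden (ΔS, ΔJ fail)
(b) forbidden (parity fails)
(c) forbidden (parity, ΔS, ΔL fail)
(d) allowed
(e) forbidden (parity, ΔS, ΔL, ΔJ fail)
(f) allowed
(g) forbidden (parity, ΔS fail)
(h) allowed
Total allowed: 3 of 8.

3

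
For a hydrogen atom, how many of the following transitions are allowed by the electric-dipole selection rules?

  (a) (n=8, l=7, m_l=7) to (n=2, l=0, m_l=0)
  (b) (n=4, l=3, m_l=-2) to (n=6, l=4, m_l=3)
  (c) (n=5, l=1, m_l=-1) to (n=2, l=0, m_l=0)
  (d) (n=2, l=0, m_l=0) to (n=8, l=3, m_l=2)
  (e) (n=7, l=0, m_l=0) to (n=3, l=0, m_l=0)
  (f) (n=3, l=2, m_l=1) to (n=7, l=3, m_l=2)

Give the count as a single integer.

2

(a) forbidden — Δl = -7 (E1 requires Δl = ±1); Δm_l = -7 (E1 requires Δm_l = 0, ±1)
(b) forbidden — Δm_l = +5 (E1 requires Δm_l = 0, ±1)
(c) allowed
(d) forbidden — Δl = +3 (E1 requires Δl = ±1); Δm_l = +2 (E1 requires Δm_l = 0, ±1)
(e) forbidden — Δl = +0 (E1 requires Δl = ±1)
(f) allowed
Total allowed: 2 of 6.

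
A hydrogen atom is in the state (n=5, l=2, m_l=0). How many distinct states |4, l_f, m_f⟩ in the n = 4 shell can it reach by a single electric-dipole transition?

6

E1 requires Δl = ±1, so l_f ∈ {1, 3}; with 0 ≤ l_f ≤ n_f−1 = 3, the allowed l_f values are {1, 3}.
For l_f = 1: m_f ∈ {m_i−1, m_i, m_i+1} ∩ [−1, 1] = {-1, 0, 1} → 3 states.
For l_f = 3: m_f ∈ {m_i−1, m_i, m_i+1} ∩ [−3, 3] = {-1, 0, 1} → 3 states.
Total: 6.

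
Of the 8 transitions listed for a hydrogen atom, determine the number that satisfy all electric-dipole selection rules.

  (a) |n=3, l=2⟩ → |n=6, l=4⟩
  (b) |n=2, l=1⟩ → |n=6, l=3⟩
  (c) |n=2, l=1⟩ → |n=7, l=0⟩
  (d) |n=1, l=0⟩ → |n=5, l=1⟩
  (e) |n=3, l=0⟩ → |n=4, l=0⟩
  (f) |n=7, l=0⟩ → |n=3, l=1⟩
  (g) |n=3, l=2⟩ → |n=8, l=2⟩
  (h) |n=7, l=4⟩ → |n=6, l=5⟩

4

(a) forbidden — Δl = +2 (E1 requires Δl = ±1)
(b) forbidden — Δl = +2 (E1 requires Δl = ±1)
(c) allowed
(d) allowed
(e) forbidden — Δl = +0 (E1 requires Δl = ±1)
(f) allowed
(g) forbidden — Δl = +0 (E1 requires Δl = ±1)
(h) allowed
Total allowed: 4 of 8.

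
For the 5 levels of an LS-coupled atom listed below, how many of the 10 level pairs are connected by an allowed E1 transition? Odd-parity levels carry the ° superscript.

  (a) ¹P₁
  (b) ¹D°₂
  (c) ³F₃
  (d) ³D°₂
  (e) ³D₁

3

(a)–(b): allowed.
(a)–(c): forbidden (parity, ΔS, ΔL, ΔJ).
(a)–(d): forbidden (ΔS).
(a)–(e): forbidden (parity, ΔS).
(b)–(c): forbidden (ΔS).
(b)–(d): forbidden (parity, ΔS).
(b)–(e): forbidden (ΔS).
(c)–(d): allowed.
(c)–(e): forbidden (parity, ΔJ).
(d)–(e): allowed.
Allowed pairs: 3 of 10.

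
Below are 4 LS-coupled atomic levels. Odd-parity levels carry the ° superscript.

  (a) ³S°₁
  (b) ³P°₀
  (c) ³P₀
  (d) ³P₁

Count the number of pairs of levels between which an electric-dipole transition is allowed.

3

(a)–(b): forbidden (parity).
(a)–(c): allowed.
(a)–(d): allowed.
(b)–(c): forbidden (ΔJ).
(b)–(d): allowed.
(c)–(d): forbidden (parity).
Allowed pairs: 3 of 6.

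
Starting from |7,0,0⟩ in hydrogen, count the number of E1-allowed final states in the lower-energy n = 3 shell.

E1 requires Δl = ±1, so l_f ∈ {-1, 1}; with 0 ≤ l_f ≤ n_f−1 = 2, the allowed l_f values are {1}.
For l_f = 1: m_f ∈ {m_i−1, m_i, m_i+1} ∩ [−1, 1] = {-1, 0, 1} → 3 states.
Total: 3.

3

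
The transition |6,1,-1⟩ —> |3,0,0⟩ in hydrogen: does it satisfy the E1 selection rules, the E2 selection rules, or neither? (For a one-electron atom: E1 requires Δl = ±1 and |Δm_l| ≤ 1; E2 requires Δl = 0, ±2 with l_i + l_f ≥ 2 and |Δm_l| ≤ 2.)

E1

Δl = 0 − 1 = -1; l_i + l_f = 1.
Δm_l = +1.
E1 (Δl = ±1, |Δm_l| ≤ 1): satisfied.
E2 (Δl = 0,±2, l_i+l_f ≥ 2, |Δm_l| ≤ 2): not satisfied.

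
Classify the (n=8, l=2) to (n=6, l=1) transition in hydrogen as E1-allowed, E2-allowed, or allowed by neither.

E1

Δl = 1 − 2 = -1; l_i + l_f = 3.
E1 (Δl = ±1): satisfied.
E2 (Δl = 0,±2, l_i+l_f ≥ 2): not satisfied.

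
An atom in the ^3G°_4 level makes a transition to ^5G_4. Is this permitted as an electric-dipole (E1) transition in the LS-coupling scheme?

Initial level: S=1, L=4, J=4, parity odd. Final level: S=2, L=4, J=4, parity even.
Parity must change: odd → even — passes.
ΔS = 0: S: 1 → 2 — fails.
ΔL = 0, ±1 (not L=0↔0): L: 4 → 4, ΔL = +0 — passes.
ΔJ = 0, ±1 (not J=0↔0): J: 4 → 4, ΔJ = +0 — passes.
Rule(s) violated: ΔS.

forbidden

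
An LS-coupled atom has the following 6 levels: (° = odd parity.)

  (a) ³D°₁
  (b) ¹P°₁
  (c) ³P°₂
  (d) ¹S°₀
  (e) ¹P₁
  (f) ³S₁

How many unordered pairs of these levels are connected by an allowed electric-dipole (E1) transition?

(a)–(b): forbidden (parity, ΔS).
(a)–(c): forbidden (parity).
(a)–(d): forbidden (parity, ΔS, ΔL).
(a)–(e): forbidden (ΔS).
(a)–(f): forbidden (ΔL).
(b)–(c): forbidden (parity, ΔS).
(b)–(d): forbidden (parity).
(b)–(e): allowed.
(b)–(f): forbidden (ΔS).
(c)–(d): forbidden (parity, ΔS, ΔJ).
(c)–(e): forbidden (ΔS).
(c)–(f): allowed.
(d)–(e): allowed.
(d)–(f): forbidden (ΔS, ΔL).
(e)–(f): forbidden (parity, ΔS).
Allowed pairs: 3 of 15.

3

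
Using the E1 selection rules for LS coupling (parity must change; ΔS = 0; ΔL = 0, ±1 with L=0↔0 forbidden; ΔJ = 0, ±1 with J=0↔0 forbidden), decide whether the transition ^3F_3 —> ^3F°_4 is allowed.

allowed

Parity must change: even → odd — satisfied.
ΔS = 0: S: 1 → 1 — satisfied.
ΔL = 0, ±1 (not L=0↔0): L: 3 → 3, ΔL = +0 — satisfied.
ΔJ = 0, ±1 (not J=0↔0): J: 3 → 4, ΔJ = +1 — satisfied.
All four E1 rules are satisfied.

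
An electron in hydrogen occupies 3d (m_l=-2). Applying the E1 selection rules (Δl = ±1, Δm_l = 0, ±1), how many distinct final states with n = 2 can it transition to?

1

E1 requires Δl = ±1, so l_f ∈ {1, 3}; with 0 ≤ l_f ≤ n_f−1 = 1, the allowed l_f values are {1}.
For l_f = 1: m_f ∈ {m_i−1, m_i, m_i+1} ∩ [−1, 1] = {-1} → 1 state.
Total: 1.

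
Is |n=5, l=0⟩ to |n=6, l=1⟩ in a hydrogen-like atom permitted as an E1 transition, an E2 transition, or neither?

Δl = 1 − 0 = +1; l_i + l_f = 1.
E1 (Δl = ±1): satisfied.
E2 (Δl = 0,±2, l_i+l_f ≥ 2): not satisfied.

E1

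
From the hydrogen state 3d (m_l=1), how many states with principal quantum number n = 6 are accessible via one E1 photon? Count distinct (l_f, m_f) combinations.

5

E1 requires Δl = ±1, so l_f ∈ {1, 3}; with 0 ≤ l_f ≤ n_f−1 = 5, the allowed l_f values are {1, 3}.
For l_f = 1: m_f ∈ {m_i−1, m_i, m_i+1} ∩ [−1, 1] = {0, 1} → 2 states.
For l_f = 3: m_f ∈ {m_i−1, m_i, m_i+1} ∩ [−3, 3] = {0, 1, 2} → 3 states.
Total: 5.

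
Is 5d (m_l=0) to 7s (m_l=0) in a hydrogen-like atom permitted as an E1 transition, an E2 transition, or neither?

E2

Δl = 0 − 2 = -2; l_i + l_f = 2.
Δm_l = +0.
E1 (Δl = ±1, |Δm_l| ≤ 1): not satisfied.
E2 (Δl = 0,±2, l_i+l_f ≥ 2, |Δm_l| ≤ 2): satisfied.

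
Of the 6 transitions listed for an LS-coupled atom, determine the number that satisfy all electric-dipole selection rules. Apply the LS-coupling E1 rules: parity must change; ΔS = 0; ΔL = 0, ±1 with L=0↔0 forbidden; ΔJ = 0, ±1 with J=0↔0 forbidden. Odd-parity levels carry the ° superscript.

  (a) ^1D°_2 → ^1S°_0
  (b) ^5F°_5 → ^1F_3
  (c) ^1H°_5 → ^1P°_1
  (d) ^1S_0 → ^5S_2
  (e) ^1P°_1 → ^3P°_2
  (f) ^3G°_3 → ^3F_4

(a) forbidden (parity, ΔL, ΔJ fail)
(b) forbidden (ΔS, ΔJ fail)
(c) forbidden (parity, ΔL, ΔJ fail)
(d) forbidden (parity, ΔS, ΔL, ΔJ fail)
(e) forbidden (parity, ΔS fail)
(f) allowed
Total allowed: 1 of 6.

1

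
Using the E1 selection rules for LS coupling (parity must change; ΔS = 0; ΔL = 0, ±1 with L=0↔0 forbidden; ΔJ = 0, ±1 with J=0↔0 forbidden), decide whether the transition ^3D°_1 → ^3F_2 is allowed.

allowed

Reading off the term symbols: S 1→1, L 2→3, J 1→2, parity odd→even.
Parity must change: odd → even — ok.
ΔS = 0: S: 1 → 1 — ok.
ΔJ = 0, ±1 (not J=0↔0): J: 1 → 2, ΔJ = +1 — ok.
ΔL = 0, ±1 (not L=0↔0): L: 2 → 3, ΔL = +1 — ok.
All four E1 rules are satisfied.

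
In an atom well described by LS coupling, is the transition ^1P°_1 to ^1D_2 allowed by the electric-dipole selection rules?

allowed

Initial level: S=0, L=1, J=1, parity odd. Final level: S=0, L=2, J=2, parity even.
ΔJ = 0, ±1 (not J=0↔0): J: 1 → 2, ΔJ = +1 — satisfied.
ΔL = 0, ±1 (not L=0↔0): L: 1 → 2, ΔL = +1 — satisfied.
ΔS = 0: S: 0 → 0 — satisfied.
Parity must change: odd → even — satisfied.
All four E1 rules are satisfied.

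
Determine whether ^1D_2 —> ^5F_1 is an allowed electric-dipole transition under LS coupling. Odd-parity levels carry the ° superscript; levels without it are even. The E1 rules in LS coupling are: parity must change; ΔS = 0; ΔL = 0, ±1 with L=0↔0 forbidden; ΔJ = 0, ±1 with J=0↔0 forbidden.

forbidden

Initial level: S=0, L=2, J=2, parity even. Final level: S=2, L=3, J=1, parity even.
Parity must change: even → even — violated.
ΔS = 0: S: 0 → 2 — violated.
ΔL = 0, ±1 (not L=0↔0): L: 2 → 3, ΔL = +1 — satisfied.
ΔJ = 0, ±1 (not J=0↔0): J: 2 → 1, ΔJ = -1 — satisfied.
Rule(s) violated: parity, ΔS.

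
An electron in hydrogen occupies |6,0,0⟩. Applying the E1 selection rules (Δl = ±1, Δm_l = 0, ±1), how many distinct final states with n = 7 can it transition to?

3

E1 requires Δl = ±1, so l_f ∈ {-1, 1}; with 0 ≤ l_f ≤ n_f−1 = 6, the allowed l_f values are {1}.
For l_f = 1: m_f ∈ {m_i−1, m_i, m_i+1} ∩ [−1, 1] = {-1, 0, 1} → 3 states.
Total: 3.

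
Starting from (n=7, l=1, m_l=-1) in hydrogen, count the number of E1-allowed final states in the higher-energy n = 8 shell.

4

E1 requires Δl = ±1, so l_f ∈ {0, 2}; with 0 ≤ l_f ≤ n_f−1 = 7, the allowed l_f values are {0, 2}.
For l_f = 0: m_f ∈ {m_i−1, m_i, m_i+1} ∩ [−0, 0] = {0} → 1 state.
For l_f = 2: m_f ∈ {m_i−1, m_i, m_i+1} ∩ [−2, 2] = {-2, -1, 0} → 3 states.
Total: 4.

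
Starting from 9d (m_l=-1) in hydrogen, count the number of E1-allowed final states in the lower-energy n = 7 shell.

5

E1 requires Δl = ±1, so l_f ∈ {1, 3}; with 0 ≤ l_f ≤ n_f−1 = 6, the allowed l_f values are {1, 3}.
For l_f = 1: m_f ∈ {m_i−1, m_i, m_i+1} ∩ [−1, 1] = {-1, 0} → 2 states.
For l_f = 3: m_f ∈ {m_i−1, m_i, m_i+1} ∩ [−3, 3] = {-2, -1, 0} → 3 states.
Total: 5.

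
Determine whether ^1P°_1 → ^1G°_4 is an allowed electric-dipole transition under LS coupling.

Initial level: S=0, L=1, J=1, parity odd. Final level: S=0, L=4, J=4, parity odd.
Parity must change: odd → odd — fails.
ΔS = 0: S: 0 → 0 — passes.
ΔL = 0, ±1 (not L=0↔0): L: 1 → 4, ΔL = +3 — fails.
ΔJ = 0, ±1 (not J=0↔0): J: 1 → 4, ΔJ = +3 — fails.
Rule(s) violated: parity, ΔL, ΔJ.

forbidden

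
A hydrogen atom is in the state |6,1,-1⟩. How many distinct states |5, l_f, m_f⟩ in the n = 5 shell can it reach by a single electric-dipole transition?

E1 requires Δl = ±1, so l_f ∈ {0, 2}; with 0 ≤ l_f ≤ n_f−1 = 4, the allowed l_f values are {0, 2}.
For l_f = 0: m_f ∈ {m_i−1, m_i, m_i+1} ∩ [−0, 0] = {0} → 1 state.
For l_f = 2: m_f ∈ {m_i−1, m_i, m_i+1} ∩ [−2, 2] = {-2, -1, 0} → 3 states.
Total: 4.

4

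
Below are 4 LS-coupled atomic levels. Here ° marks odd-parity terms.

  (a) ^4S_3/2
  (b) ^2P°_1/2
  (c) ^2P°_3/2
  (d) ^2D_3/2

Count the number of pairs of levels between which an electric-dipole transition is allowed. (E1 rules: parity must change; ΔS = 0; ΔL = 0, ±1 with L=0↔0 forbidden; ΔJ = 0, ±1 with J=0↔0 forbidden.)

(a)–(b): forbidden (ΔS).
(a)–(c): forbidden (ΔS).
(a)–(d): forbidden (parity, ΔS, ΔL).
(b)–(c): forbidden (parity).
(b)–(d): allowed.
(c)–(d): allowed.
Allowed pairs: 2 of 6.

2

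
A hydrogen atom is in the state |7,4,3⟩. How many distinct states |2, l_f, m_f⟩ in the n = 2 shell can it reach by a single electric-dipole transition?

0

E1 requires l_f ∈ {3, 5}, but neither lies in [0, 1], so no final state is reachable.
Total: 0.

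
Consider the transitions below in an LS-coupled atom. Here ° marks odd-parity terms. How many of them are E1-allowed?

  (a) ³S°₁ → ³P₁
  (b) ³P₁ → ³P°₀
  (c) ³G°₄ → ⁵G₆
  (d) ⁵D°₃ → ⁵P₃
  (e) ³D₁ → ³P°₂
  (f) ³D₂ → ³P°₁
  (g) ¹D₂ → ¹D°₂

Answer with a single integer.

(a) allowed
(b) allowed
(c) forbidden (ΔS, ΔJ fail)
(d) allowed
(e) allowed
(f) allowed
(g) allowed
Total allowed: 6 of 7.

6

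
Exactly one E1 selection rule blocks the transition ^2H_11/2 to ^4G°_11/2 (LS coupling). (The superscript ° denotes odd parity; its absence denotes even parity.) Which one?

Parity must change: even → odd — satisfied.
ΔJ = 0, ±1 (not J=0↔0): J: 11/2 → 11/2, ΔJ = +0 — satisfied.
ΔS = 0: S: 1/2 → 3/2 — violated.
ΔL = 0, ±1 (not L=0↔0): L: 5 → 4, ΔL = -1 — satisfied.

the ΔS = 0 rule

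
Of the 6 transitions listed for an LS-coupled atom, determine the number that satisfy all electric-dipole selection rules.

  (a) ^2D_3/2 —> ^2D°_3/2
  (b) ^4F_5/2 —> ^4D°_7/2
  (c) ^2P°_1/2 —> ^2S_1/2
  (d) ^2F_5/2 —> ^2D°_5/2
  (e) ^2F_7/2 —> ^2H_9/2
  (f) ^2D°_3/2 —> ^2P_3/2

5

(a) allowed
(b) allowed
(c) allowed
(d) allowed
(e) forbidden (parity, ΔL fail)
(f) allowed
Total allowed: 5 of 6.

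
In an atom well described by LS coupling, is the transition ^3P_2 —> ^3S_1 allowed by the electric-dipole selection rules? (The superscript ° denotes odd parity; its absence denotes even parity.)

Reading off the term symbols: S 1→1, L 1→0, J 2→1, parity even→even.
Parity must change: even → even — fails.
ΔS = 0: S: 1 → 1 — passes.
ΔL = 0, ±1 (not L=0↔0): L: 1 → 0, ΔL = -1 — passes.
ΔJ = 0, ±1 (not J=0↔0): J: 2 → 1, ΔJ = -1 — passes.
Rule(s) violated: parity.

forbidden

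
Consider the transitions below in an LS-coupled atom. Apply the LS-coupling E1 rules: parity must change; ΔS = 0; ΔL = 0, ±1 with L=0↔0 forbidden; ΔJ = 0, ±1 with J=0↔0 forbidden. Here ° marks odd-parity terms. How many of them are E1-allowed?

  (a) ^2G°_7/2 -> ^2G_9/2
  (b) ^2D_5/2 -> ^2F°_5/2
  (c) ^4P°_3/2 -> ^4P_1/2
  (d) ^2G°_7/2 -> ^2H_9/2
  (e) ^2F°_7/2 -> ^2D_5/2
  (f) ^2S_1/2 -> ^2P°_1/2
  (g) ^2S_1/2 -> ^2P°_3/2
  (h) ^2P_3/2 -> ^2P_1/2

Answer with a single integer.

7

(a) allowed
(b) allowed
(c) allowed
(d) allowed
(e) allowed
(f) allowed
(g) allowed
(h) forbidden (parity fails)
Total allowed: 7 of 8.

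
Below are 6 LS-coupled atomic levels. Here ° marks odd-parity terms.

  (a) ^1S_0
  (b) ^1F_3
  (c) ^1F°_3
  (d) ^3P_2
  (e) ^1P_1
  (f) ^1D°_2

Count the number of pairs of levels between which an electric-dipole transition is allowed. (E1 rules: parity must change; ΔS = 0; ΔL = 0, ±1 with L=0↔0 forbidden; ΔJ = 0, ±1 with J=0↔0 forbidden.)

(a)–(b): forbidden (parity, ΔL, ΔJ).
(a)–(c): forbidden (ΔL, ΔJ).
(a)–(d): forbidden (parity, ΔS, ΔJ).
(a)–(e): forbidden (parity).
(a)–(f): forbidden (ΔL, ΔJ).
(b)–(c): allowed.
(b)–(d): forbidden (parity, ΔS, ΔL).
(b)–(e): forbidden (parity, ΔL, ΔJ).
(b)–(f): allowed.
(c)–(d): forbidden (ΔS, ΔL).
(c)–(e): forbidden (ΔL, ΔJ).
(c)–(f): forbidden (parity).
(d)–(e): forbidden (parity, ΔS).
(d)–(f): forbidden (ΔS).
(e)–(f): allowed.
Allowed pairs: 3 of 15.

3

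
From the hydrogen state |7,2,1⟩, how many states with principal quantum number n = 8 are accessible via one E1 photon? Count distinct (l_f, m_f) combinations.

5

E1 requires Δl = ±1, so l_f ∈ {1, 3}; with 0 ≤ l_f ≤ n_f−1 = 7, the allowed l_f values are {1, 3}.
For l_f = 1: m_f ∈ {m_i−1, m_i, m_i+1} ∩ [−1, 1] = {0, 1} → 2 states.
For l_f = 3: m_f ∈ {m_i−1, m_i, m_i+1} ∩ [−3, 3] = {0, 1, 2} → 3 states.
Total: 5.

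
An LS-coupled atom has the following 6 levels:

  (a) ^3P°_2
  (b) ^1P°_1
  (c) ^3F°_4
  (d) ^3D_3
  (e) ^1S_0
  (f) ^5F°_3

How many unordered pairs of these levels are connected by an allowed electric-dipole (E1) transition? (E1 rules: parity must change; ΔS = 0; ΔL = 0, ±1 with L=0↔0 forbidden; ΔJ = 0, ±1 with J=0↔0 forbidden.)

3

(a)–(b): forbidden (parity, ΔS).
(a)–(c): forbidden (parity, ΔL, ΔJ).
(a)–(d): allowed.
(a)–(e): forbidden (ΔS, ΔJ).
(a)–(f): forbidden (parity, ΔS, ΔL).
(b)–(c): forbidden (parity, ΔS, ΔL, ΔJ).
(b)–(d): forbidden (ΔS, ΔJ).
(b)–(e): allowed.
(b)–(f): forbidden (parity, ΔS, ΔL, ΔJ).
(c)–(d): allowed.
(c)–(e): forbidden (ΔS, ΔL, ΔJ).
(c)–(f): forbidden (parity, ΔS).
(d)–(e): forbidden (parity, ΔS, ΔL, ΔJ).
(d)–(f): forbidden (ΔS).
(e)–(f): forbidden (ΔS, ΔL, ΔJ).
Allowed pairs: 3 of 15.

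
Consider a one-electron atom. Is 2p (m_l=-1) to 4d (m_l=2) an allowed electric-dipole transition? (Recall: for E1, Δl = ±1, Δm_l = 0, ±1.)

forbidden

Δl = 2 − 1 = +1; the E1 rule Δl = ±1 is ok.
Δm_l = 2 − (-1) = +3. E1 requires Δm_l = 0, ±1: fails.
The transition is electric-dipole forbidden.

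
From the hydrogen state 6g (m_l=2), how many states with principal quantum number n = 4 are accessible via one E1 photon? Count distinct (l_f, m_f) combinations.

3

E1 requires Δl = ±1, so l_f ∈ {3, 5}; with 0 ≤ l_f ≤ n_f−1 = 3, the allowed l_f values are {3}.
For l_f = 3: m_f ∈ {m_i−1, m_i, m_i+1} ∩ [−3, 3] = {1, 2, 3} → 3 states.
Total: 3.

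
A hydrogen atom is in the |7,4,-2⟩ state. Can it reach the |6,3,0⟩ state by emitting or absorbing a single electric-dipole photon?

forbidden

Δl = 3 − 4 = -1; the E1 rule Δl = ±1 is ✓.
m_l: -2 → 0 (Δm_l = +2). |Δm_l| ≤ 1 ✗.
The transition is electric-dipole forbidden.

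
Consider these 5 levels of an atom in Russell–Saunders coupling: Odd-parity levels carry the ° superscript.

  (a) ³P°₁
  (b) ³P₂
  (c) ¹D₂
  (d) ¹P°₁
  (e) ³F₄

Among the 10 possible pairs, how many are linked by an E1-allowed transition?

2

(a)–(b): allowed.
(a)–(c): forbidden (ΔS).
(a)–(d): forbidden (parity, ΔS).
(a)–(e): forbidden (ΔL, ΔJ).
(b)–(c): forbidden (parity, ΔS).
(b)–(d): forbidden (ΔS).
(b)–(e): forbidden (parity, ΔL, ΔJ).
(c)–(d): allowed.
(c)–(e): forbidden (parity, ΔS, ΔJ).
(d)–(e): forbidden (ΔS, ΔL, ΔJ).
Allowed pairs: 2 of 10.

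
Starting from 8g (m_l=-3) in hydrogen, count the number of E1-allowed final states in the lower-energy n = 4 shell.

E1 requires Δl = ±1, so l_f ∈ {3, 5}; with 0 ≤ l_f ≤ n_f−1 = 3, the allowed l_f values are {3}.
For l_f = 3: m_f ∈ {m_i−1, m_i, m_i+1} ∩ [−3, 3] = {-3, -2} → 2 states.
Total: 2.

2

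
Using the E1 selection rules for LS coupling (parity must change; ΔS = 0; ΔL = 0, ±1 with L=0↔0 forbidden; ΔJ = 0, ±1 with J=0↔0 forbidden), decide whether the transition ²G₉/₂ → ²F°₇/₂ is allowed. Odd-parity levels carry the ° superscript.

Parity must change: even → odd — satisfied.
ΔS = 0: S: 1/2 → 1/2 — satisfied.
ΔL = 0, ±1 (not L=0↔0): L: 4 → 3, ΔL = -1 — satisfied.
ΔJ = 0, ±1 (not J=0↔0): J: 9/2 → 7/2, ΔJ = -1 — satisfied.
All four E1 rules are satisfied.

allowed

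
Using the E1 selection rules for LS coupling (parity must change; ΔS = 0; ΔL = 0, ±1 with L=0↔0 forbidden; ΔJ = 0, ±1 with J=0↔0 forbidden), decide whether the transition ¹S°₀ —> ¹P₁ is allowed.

allowed

Initial level: S=0, L=0, J=0, parity odd. Final level: S=0, L=1, J=1, parity even.
Parity must change: odd → even — passes.
ΔS = 0: S: 0 → 0 — passes.
ΔL = 0, ±1 (not L=0↔0): L: 0 → 1, ΔL = +1 — passes.
ΔJ = 0, ±1 (not J=0↔0): J: 0 → 1, ΔJ = +1 — passes.
All four E1 rules are satisfied.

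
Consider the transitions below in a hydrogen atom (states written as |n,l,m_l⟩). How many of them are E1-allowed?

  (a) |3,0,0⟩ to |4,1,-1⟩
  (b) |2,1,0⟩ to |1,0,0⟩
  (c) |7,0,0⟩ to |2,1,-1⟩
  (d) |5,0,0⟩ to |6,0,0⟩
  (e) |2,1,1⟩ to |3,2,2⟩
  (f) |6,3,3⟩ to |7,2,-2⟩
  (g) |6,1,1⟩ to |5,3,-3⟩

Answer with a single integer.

4

(a) allowed
(b) allowed
(c) allowed
(d) forbidden — Δl = +0 (E1 requires Δl = ±1)
(e) allowed
(f) forbidden — Δm_l = -5 (E1 requires Δm_l = 0, ±1)
(g) forbidden — Δl = +2 (E1 requires Δl = ±1); Δm_l = -4 (E1 requires Δm_l = 0, ±1)
Total allowed: 4 of 7.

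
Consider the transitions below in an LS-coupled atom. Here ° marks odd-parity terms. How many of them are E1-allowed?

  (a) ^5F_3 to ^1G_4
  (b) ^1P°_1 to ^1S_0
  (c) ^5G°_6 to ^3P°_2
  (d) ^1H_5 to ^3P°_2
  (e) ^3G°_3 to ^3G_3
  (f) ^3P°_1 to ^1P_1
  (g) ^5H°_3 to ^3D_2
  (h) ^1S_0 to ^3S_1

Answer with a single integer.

(a) forbidden (parity, ΔS fail)
(b) allowed
(c) forbidden (parity, ΔS, ΔL, ΔJ fail)
(d) forbidden (ΔS, ΔL, ΔJ fail)
(e) allowed
(f) forbidden (ΔS fails)
(g) forbidden (ΔS, ΔL fail)
(h) forbidden (parity, ΔS, ΔL fail)
Total allowed: 2 of 8.

2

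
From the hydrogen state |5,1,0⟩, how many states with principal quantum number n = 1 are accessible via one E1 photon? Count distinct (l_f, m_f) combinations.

E1 requires Δl = ±1, so l_f ∈ {0, 2}; with 0 ≤ l_f ≤ n_f−1 = 0, the allowed l_f values are {0}.
For l_f = 0: m_f ∈ {m_i−1, m_i, m_i+1} ∩ [−0, 0] = {0} → 1 state.
Total: 1.

1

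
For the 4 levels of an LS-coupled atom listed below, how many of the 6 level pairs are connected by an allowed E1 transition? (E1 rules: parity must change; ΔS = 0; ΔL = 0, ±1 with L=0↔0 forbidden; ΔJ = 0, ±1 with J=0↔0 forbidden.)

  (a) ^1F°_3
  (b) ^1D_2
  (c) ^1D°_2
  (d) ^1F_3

(a)–(b): allowed.
(a)–(c): forbidden (parity).
(a)–(d): allowed.
(b)–(c): allowed.
(b)–(d): forbidden (parity).
(c)–(d): allowed.
Allowed pairs: 4 of 6.

4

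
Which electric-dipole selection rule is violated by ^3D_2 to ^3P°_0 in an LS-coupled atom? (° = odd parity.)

Parity must change: even → odd — passes.
ΔS = 0: S: 1 → 1 — passes.
ΔL = 0, ±1 (not L=0↔0): L: 2 → 1, ΔL = -1 — passes.
ΔJ = 0, ±1 (not J=0↔0): J: 2 → 0, ΔJ = -2 — fails.

the ΔJ = 0, ±1 rule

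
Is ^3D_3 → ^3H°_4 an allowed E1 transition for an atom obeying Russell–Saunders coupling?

forbidden

Initial level: S=1, L=2, J=3, parity even. Final level: S=1, L=5, J=4, parity odd.
Parity must change: even → odd — ok.
ΔS = 0: S: 1 → 1 — ok.
ΔL = 0, ±1 (not L=0↔0): L: 2 → 5, ΔL = +3 — fails.
ΔJ = 0, ±1 (not J=0↔0): J: 3 → 4, ΔJ = +1 — ok.
Rule(s) violated: ΔL.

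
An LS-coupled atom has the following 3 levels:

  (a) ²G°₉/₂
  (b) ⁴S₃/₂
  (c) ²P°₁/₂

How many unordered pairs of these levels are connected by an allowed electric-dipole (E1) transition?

(a)–(b): forbidden (ΔS, ΔL, ΔJ).
(a)–(c): forbidden (parity, ΔL, ΔJ).
(b)–(c): forbidden (ΔS).
Allowed pairs: 0 of 3.

0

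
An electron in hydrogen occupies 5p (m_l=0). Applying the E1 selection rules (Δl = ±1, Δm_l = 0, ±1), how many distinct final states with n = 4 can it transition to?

4

E1 requires Δl = ±1, so l_f ∈ {0, 2}; with 0 ≤ l_f ≤ n_f−1 = 3, the allowed l_f values are {0, 2}.
For l_f = 0: m_f ∈ {m_i−1, m_i, m_i+1} ∩ [−0, 0] = {0} → 1 state.
For l_f = 2: m_f ∈ {m_i−1, m_i, m_i+1} ∩ [−2, 2] = {-1, 0, 1} → 3 states.
Total: 4.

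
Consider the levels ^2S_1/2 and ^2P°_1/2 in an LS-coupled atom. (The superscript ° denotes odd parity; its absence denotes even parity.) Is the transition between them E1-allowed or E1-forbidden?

allowed

Reading off the term symbols: S 1/2→1/2, L 0→1, J 1/2→1/2, parity even→odd.
Parity must change: even → odd — satisfied.
ΔS = 0: S: 1/2 → 1/2 — satisfied.
ΔL = 0, ±1 (not L=0↔0): L: 0 → 1, ΔL = +1 — satisfied.
ΔJ = 0, ±1 (not J=0↔0): J: 1/2 → 1/2, ΔJ = +0 — satisfied.
All four E1 rules are satisfied.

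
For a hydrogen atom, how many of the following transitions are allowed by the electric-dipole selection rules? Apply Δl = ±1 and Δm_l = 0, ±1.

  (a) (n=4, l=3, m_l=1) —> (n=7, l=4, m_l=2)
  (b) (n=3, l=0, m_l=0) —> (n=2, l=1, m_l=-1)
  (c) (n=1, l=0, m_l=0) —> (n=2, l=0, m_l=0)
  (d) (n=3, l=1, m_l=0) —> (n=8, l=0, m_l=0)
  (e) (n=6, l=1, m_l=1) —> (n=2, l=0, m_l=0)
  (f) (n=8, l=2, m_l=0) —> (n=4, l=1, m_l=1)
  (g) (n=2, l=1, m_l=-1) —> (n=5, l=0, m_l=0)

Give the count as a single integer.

(a) allowed
(b) allowed
(c) forbidden — Δl = +0 (E1 requires Δl = ±1)
(d) allowed
(e) allowed
(f) allowed
(g) allowed
Total allowed: 6 of 7.

6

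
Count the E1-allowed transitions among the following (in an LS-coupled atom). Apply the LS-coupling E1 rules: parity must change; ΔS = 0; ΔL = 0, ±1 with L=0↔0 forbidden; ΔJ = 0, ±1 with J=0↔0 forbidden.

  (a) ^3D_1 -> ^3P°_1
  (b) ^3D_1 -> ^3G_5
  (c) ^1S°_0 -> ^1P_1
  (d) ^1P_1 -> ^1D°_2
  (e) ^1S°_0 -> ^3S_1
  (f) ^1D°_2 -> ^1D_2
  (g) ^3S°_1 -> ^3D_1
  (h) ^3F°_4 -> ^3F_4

(a) allowed
(b) forbidden (parity, ΔL, ΔJ fail)
(c) allowed
(d) allowed
(e) forbidden (ΔS, ΔL fail)
(f) allowed
(g) forbidden (ΔL fails)
(h) allowed
Total allowed: 5 of 8.

5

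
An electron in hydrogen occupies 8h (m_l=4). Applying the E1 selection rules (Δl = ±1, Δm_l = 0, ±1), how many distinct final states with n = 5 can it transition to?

E1 requires Δl = ±1, so l_f ∈ {4, 6}; with 0 ≤ l_f ≤ n_f−1 = 4, the allowed l_f values are {4}.
For l_f = 4: m_f ∈ {m_i−1, m_i, m_i+1} ∩ [−4, 4] = {3, 4} → 2 states.
Total: 2.

2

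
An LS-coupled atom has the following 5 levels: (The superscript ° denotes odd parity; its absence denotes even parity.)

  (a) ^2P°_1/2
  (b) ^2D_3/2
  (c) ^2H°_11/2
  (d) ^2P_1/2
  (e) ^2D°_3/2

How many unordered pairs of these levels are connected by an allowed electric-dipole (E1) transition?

4

(a)–(b): allowed.
(a)–(c): forbidden (parity, ΔL, ΔJ).
(a)–(d): allowed.
(a)–(e): forbidden (parity).
(b)–(c): forbidden (ΔL, ΔJ).
(b)–(d): forbidden (parity).
(b)–(e): allowed.
(c)–(d): forbidden (ΔL, ΔJ).
(c)–(e): forbidden (parity, ΔL, ΔJ).
(d)–(e): allowed.
Allowed pairs: 4 of 10.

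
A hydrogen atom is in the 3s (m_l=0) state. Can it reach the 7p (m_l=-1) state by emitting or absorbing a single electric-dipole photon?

Δl = 1 − 0 = +1; the E1 rule Δl = ±1 is satisfied.
m_l: 0 → -1 (Δm_l = -1). |Δm_l| ≤ 1 satisfied.
All E1 selection rules are satisfied.

allowed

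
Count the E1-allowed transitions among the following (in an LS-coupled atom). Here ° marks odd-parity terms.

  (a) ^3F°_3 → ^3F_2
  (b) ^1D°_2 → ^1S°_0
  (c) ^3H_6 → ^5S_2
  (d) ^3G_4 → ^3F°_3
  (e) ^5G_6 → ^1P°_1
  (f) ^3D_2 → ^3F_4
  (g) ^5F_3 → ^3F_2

2

(a) allowed
(b) forbidden (parity, ΔL, ΔJ fail)
(c) forbidden (parity, ΔS, ΔL, ΔJ fail)
(d) allowed
(e) forbidden (ΔS, ΔL, ΔJ fail)
(f) forbidden (parity, ΔJ fail)
(g) forbidden (parity, ΔS fail)
Total allowed: 2 of 7.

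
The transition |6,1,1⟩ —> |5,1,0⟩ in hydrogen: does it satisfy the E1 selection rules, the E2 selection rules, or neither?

E2

Δl = 1 − 1 = +0; l_i + l_f = 2.
Δm_l = -1.
E1 (Δl = ±1, |Δm_l| ≤ 1): not satisfied.
E2 (Δl = 0,±2, l_i+l_f ≥ 2, |Δm_l| ≤ 2): satisfied.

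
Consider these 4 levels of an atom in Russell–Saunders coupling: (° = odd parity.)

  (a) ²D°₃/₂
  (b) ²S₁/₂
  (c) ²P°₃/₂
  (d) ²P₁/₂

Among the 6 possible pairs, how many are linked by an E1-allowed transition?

(a)–(b): forbidden (ΔL).
(a)–(c): forbidden (parity).
(a)–(d): allowed.
(b)–(c): allowed.
(b)–(d): forbidden (parity).
(c)–(d): allowed.
Allowed pairs: 3 of 6.

3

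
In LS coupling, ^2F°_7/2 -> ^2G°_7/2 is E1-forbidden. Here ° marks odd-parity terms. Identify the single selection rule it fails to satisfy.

parity

Reading off the term symbols: S 1/2→1/2, L 3→4, J 7/2→7/2, parity odd→odd.
ΔL = 0, ±1 (not L=0↔0): L: 3 → 4, ΔL = +1 — ok.
ΔS = 0: S: 1/2 → 1/2 — ok.
Parity must change: odd → odd — fails.
ΔJ = 0, ±1 (not J=0↔0): J: 7/2 → 7/2, ΔJ = +0 — ok.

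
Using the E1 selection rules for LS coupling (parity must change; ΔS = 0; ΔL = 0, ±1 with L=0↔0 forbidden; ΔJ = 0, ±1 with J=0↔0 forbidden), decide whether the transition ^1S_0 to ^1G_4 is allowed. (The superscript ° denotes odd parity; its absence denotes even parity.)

Initial level: S=0, L=0, J=0, parity even. Final level: S=0, L=4, J=4, parity even.
Parity must change: even → even — fails.
ΔS = 0: S: 0 → 0 — ok.
ΔL = 0, ±1 (not L=0↔0): L: 0 → 4, ΔL = +4 — fails.
ΔJ = 0, ±1 (not J=0↔0): J: 0 → 4, ΔJ = +4 — fails.
Rule(s) violated: parity, ΔL, ΔJ.

forbidden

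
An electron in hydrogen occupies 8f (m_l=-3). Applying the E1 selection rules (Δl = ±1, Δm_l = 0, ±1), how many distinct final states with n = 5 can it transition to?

4

E1 requires Δl = ±1, so l_f ∈ {2, 4}; with 0 ≤ l_f ≤ n_f−1 = 4, the allowed l_f values are {2, 4}.
For l_f = 2: m_f ∈ {m_i−1, m_i, m_i+1} ∩ [−2, 2] = {-2} → 1 state.
For l_f = 4: m_f ∈ {m_i−1, m_i, m_i+1} ∩ [−4, 4] = {-4, -3, -2} → 3 states.
Total: 4.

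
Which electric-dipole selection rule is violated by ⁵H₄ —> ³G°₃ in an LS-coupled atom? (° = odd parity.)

ΔJ = 0, ±1 (not J=0↔0): J: 4 → 3, ΔJ = -1 — passes.
ΔL = 0, ±1 (not L=0↔0): L: 5 → 4, ΔL = -1 — passes.
ΔS = 0: S: 2 → 1 — fails.
Parity must change: even → odd — passes.

the ΔS = 0 rule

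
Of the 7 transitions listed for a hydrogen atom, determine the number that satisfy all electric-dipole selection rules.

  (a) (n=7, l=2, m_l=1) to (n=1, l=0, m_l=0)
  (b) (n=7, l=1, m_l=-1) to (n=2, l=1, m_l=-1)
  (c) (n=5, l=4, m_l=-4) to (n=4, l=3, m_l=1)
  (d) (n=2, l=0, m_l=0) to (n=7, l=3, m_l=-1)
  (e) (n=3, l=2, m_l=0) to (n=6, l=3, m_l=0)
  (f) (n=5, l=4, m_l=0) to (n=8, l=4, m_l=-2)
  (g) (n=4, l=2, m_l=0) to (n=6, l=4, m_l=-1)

(a) forbidden — Δl = -2 (E1 requires Δl = ±1)
(b) forbidden — Δl = +0 (E1 requires Δl = ±1)
(c) forbidden — Δm_l = +5 (E1 requires Δm_l = 0, ±1)
(d) forbidden — Δl = +3 (E1 requires Δl = ±1)
(e) allowed
(f) forbidden — Δl = +0 (E1 requires Δl = ±1); Δm_l = -2 (E1 requires Δm_l = 0, ±1)
(g) forbidden — Δl = +2 (E1 requires Δl = ±1)
Total allowed: 1 of 7.

1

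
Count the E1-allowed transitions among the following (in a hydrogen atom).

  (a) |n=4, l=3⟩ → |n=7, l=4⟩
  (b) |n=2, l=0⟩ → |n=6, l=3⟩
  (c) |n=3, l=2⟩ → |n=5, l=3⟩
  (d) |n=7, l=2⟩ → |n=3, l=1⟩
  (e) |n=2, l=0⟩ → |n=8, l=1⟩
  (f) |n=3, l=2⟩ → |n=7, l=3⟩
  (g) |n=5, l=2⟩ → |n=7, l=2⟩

(a) allowed
(b) forbidden — Δl = +3 (E1 requires Δl = ±1)
(c) allowed
(d) allowed
(e) allowed
(f) allowed
(g) forbidden — Δl = +0 (E1 requires Δl = ±1)
Total allowed: 5 of 7.

5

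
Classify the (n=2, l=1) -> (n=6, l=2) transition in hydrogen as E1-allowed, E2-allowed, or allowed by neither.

E1

Δl = 2 − 1 = +1; l_i + l_f = 3.
E1 (Δl = ±1): satisfied.
E2 (Δl = 0,±2, l_i+l_f ≥ 2): not satisfied.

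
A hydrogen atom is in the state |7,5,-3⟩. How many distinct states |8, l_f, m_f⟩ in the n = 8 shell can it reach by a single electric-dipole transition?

6

E1 requires Δl = ±1, so l_f ∈ {4, 6}; with 0 ≤ l_f ≤ n_f−1 = 7, the allowed l_f values are {4, 6}.
For l_f = 4: m_f ∈ {m_i−1, m_i, m_i+1} ∩ [−4, 4] = {-4, -3, -2} → 3 states.
For l_f = 6: m_f ∈ {m_i−1, m_i, m_i+1} ∩ [−6, 6] = {-4, -3, -2} → 3 states.
Total: 6.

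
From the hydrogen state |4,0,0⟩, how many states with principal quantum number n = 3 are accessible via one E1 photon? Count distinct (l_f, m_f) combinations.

3

E1 requires Δl = ±1, so l_f ∈ {-1, 1}; with 0 ≤ l_f ≤ n_f−1 = 2, the allowed l_f values are {1}.
For l_f = 1: m_f ∈ {m_i−1, m_i, m_i+1} ∩ [−1, 1] = {-1, 0, 1} → 3 states.
Total: 3.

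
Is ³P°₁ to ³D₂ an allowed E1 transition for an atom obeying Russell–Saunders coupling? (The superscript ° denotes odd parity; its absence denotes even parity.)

Reading off the term symbols: S 1→1, L 1→2, J 1→2, parity odd→even.
ΔS = 0: S: 1 → 1 — ok.
Parity must change: odd → even — ok.
ΔJ = 0, ±1 (not J=0↔0): J: 1 → 2, ΔJ = +1 — ok.
ΔL = 0, ±1 (not L=0↔0): L: 1 → 2, ΔL = +1 — ok.
All four E1 rules are satisfied.

allowed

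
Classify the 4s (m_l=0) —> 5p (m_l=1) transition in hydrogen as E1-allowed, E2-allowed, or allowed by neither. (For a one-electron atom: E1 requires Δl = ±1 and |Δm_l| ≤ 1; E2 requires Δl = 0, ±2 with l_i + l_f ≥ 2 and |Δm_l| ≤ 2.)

Δl = 1 − 0 = +1; l_i + l_f = 1.
Δm_l = +1.
E1 (Δl = ±1, |Δm_l| ≤ 1): satisfied.
E2 (Δl = 0,±2, l_i+l_f ≥ 2, |Δm_l| ≤ 2): not satisfied.

E1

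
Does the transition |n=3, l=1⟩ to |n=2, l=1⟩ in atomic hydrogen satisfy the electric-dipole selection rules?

Initial l = 1, final l = 1, so Δl = +0. E1 requires Δl = ±1: fails.
The transition is electric-dipole forbidden.

forbidden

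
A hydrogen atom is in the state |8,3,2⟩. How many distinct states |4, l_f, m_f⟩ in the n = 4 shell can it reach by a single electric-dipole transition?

E1 requires Δl = ±1, so l_f ∈ {2, 4}; with 0 ≤ l_f ≤ n_f−1 = 3, the allowed l_f values are {2}.
For l_f = 2: m_f ∈ {m_i−1, m_i, m_i+1} ∩ [−2, 2] = {1, 2} → 2 states.
Total: 2.

2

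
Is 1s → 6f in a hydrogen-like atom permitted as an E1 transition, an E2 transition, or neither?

Δl = 3 − 0 = +3; l_i + l_f = 3.
E1 (Δl = ±1): not satisfied.
E2 (Δl = 0,±2, l_i+l_f ≥ 2): not satisfied.

neither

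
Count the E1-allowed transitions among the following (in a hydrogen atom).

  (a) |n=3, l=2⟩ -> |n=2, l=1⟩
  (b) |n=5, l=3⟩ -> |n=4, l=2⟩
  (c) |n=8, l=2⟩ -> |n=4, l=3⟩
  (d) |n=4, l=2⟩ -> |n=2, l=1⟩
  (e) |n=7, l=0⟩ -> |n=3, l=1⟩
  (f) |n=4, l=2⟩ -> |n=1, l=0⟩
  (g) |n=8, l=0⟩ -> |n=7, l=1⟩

(a) allowed
(b) allowed
(c) allowed
(d) allowed
(e) allowed
(f) forbidden — Δl = -2 (E1 requires Δl = ±1)
(g) allowed
Total allowed: 6 of 7.

6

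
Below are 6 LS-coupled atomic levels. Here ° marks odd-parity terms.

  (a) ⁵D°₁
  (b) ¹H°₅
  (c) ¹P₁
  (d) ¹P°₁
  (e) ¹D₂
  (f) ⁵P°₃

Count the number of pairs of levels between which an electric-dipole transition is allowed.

(a)–(b): forbidden (parity, ΔS, ΔL, ΔJ).
(a)–(c): forbidden (ΔS).
(a)–(d): forbidden (parity, ΔS).
(a)–(e): forbidden (ΔS).
(a)–(f): forbidden (parity, ΔJ).
(b)–(c): forbidden (ΔL, ΔJ).
(b)–(d): forbidden (parity, ΔL, ΔJ).
(b)–(e): forbidden (ΔL, ΔJ).
(b)–(f): forbidden (parity, ΔS, ΔL, ΔJ).
(c)–(d): allowed.
(c)–(e): forbidden (parity).
(c)–(f): forbidden (ΔS, ΔJ).
(d)–(e): allowed.
(d)–(f): forbidden (parity, ΔS, ΔJ).
(e)–(f): forbidden (ΔS).
Allowed pairs: 2 of 15.

2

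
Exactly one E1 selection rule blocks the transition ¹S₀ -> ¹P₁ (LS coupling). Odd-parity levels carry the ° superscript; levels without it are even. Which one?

parity

Reading off the term symbols: S 0→0, L 0→1, J 0→1, parity even→even.
ΔJ = 0, ±1 (not J=0↔0): J: 0 → 1, ΔJ = +1 — passes.
Parity must change: even → even — fails.
ΔL = 0, ±1 (not L=0↔0): L: 0 → 1, ΔL = +1 — passes.
ΔS = 0: S: 0 → 0 — passes.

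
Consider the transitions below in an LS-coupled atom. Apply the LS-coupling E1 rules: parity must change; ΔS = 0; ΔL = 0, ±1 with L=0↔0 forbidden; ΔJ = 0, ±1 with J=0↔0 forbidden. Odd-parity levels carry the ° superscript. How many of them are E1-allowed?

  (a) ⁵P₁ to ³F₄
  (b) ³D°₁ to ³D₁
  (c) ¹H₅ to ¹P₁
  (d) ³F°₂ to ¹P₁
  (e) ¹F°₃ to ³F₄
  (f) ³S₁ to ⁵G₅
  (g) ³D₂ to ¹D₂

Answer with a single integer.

(a) forbidden (parity, ΔS, ΔL, ΔJ fail)
(b) allowed
(c) forbidden (parity, ΔL, ΔJ fail)
(d) forbidden (ΔS, ΔL fail)
(e) forbidden (ΔS fails)
(f) forbidden (parity, ΔS, ΔL, ΔJ fail)
(g) forbidden (parity, ΔS fail)
Total allowed: 1 of 7.

1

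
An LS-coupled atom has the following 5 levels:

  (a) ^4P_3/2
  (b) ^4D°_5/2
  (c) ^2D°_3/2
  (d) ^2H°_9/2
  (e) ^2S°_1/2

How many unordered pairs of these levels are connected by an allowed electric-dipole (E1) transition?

1

(a)–(b): allowed.
(a)–(c): forbidden (ΔS).
(a)–(d): forbidden (ΔS, ΔL, ΔJ).
(a)–(e): forbidden (ΔS).
(b)–(c): forbidden (parity, ΔS).
(b)–(d): forbidden (parity, ΔS, ΔL, ΔJ).
(b)–(e): forbidden (parity, ΔS, ΔL, ΔJ).
(c)–(d): forbidden (parity, ΔL, ΔJ).
(c)–(e): forbidden (parity, ΔL).
(d)–(e): forbidden (parity, ΔL, ΔJ).
Allowed pairs: 1 of 10.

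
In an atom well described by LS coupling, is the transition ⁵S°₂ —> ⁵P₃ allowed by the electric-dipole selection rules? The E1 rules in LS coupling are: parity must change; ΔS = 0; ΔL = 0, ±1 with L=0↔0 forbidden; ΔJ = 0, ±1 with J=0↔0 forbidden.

allowed

Initial level: S=2, L=0, J=2, parity odd. Final level: S=2, L=1, J=3, parity even.
Parity must change: odd → even — satisfied.
ΔS = 0: S: 2 → 2 — satisfied.
ΔJ = 0, ±1 (not J=0↔0): J: 2 → 3, ΔJ = +1 — satisfied.
ΔL = 0, ±1 (not L=0↔0): L: 0 → 1, ΔL = +1 — satisfied.
All four E1 rules are satisfied.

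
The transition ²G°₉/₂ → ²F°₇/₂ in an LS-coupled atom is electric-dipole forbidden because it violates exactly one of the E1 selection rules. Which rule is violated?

parity

Initial level: S=1/2, L=4, J=9/2, parity odd. Final level: S=1/2, L=3, J=7/2, parity odd.
Parity must change: odd → odd — fails.
ΔS = 0: S: 1/2 → 1/2 — ok.
ΔL = 0, ±1 (not L=0↔0): L: 4 → 3, ΔL = -1 — ok.
ΔJ = 0, ±1 (not J=0↔0): J: 9/2 → 7/2, ΔJ = -1 — ok.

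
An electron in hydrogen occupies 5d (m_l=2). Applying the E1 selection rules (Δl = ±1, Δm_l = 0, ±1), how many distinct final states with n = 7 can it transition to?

E1 requires Δl = ±1, so l_f ∈ {1, 3}; with 0 ≤ l_f ≤ n_f−1 = 6, the allowed l_f values are {1, 3}.
For l_f = 1: m_f ∈ {m_i−1, m_i, m_i+1} ∩ [−1, 1] = {1} → 1 state.
For l_f = 3: m_f ∈ {m_i−1, m_i, m_i+1} ∩ [−3, 3] = {1, 2, 3} → 3 states.
Total: 4.

4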